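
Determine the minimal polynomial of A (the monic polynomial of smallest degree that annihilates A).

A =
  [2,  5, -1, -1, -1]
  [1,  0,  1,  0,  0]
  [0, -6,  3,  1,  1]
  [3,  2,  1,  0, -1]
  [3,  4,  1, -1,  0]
x^3 - 3*x^2 + 3*x - 1

The characteristic polynomial is χ_A(x) = (x - 1)^5, so the eigenvalues are known. The minimal polynomial is
  m_A(x) = Π_λ (x − λ)^{k_λ}
where k_λ is the size of the *largest* Jordan block for λ (equivalently, the smallest k with (A − λI)^k v = 0 for every generalised eigenvector v of λ).

  λ = 1: largest Jordan block has size 3, contributing (x − 1)^3

So m_A(x) = (x - 1)^3 = x^3 - 3*x^2 + 3*x - 1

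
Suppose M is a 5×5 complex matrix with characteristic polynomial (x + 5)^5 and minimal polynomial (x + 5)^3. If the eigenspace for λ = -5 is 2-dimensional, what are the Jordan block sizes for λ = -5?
Block sizes for λ = -5: [3, 2]

Step 1 — from the characteristic polynomial, algebraic multiplicity of λ = -5 is 5. From dim ker(M − (-5)·I) = 2, there are exactly 2 Jordan blocks for λ = -5.
Step 2 — from the minimal polynomial, the factor (x + 5)^3 tells us the largest block for λ = -5 has size 3.
Step 3 — with total size 5, 2 blocks, and largest block 3, the block sizes (in nonincreasing order) are [3, 2].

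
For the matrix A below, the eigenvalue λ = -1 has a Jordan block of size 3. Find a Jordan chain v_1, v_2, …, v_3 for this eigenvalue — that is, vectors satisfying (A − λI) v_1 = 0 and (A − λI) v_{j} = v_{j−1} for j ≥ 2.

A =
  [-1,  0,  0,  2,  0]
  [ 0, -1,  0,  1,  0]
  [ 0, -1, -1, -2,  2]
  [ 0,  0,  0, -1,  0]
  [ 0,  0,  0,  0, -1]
A Jordan chain for λ = -1 of length 3:
v_1 = (0, 0, -1, 0, 0)ᵀ
v_2 = (2, 1, -2, 0, 0)ᵀ
v_3 = (0, 0, 0, 1, 0)ᵀ

Let N = A − (-1)·I. We want v_3 with N^3 v_3 = 0 but N^2 v_3 ≠ 0; then v_{j-1} := N · v_j for j = 3, …, 2.

Pick v_3 = (0, 0, 0, 1, 0)ᵀ.
Then v_2 = N · v_3 = (2, 1, -2, 0, 0)ᵀ.
Then v_1 = N · v_2 = (0, 0, -1, 0, 0)ᵀ.

Sanity check: (A − (-1)·I) v_1 = (0, 0, 0, 0, 0)ᵀ = 0. ✓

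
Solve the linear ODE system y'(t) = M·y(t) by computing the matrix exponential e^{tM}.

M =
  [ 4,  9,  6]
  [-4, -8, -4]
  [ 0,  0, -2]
e^{tM} =
  [6*t*exp(-2*t) + exp(-2*t), 9*t*exp(-2*t), 6*t*exp(-2*t)]
  [-4*t*exp(-2*t), -6*t*exp(-2*t) + exp(-2*t), -4*t*exp(-2*t)]
  [0, 0, exp(-2*t)]

Strategy: write M = P · J · P⁻¹ where J is a Jordan canonical form, so e^{tM} = P · e^{tJ} · P⁻¹, and e^{tJ} can be computed block-by-block.

M has Jordan form
J =
  [-2,  1,  0]
  [ 0, -2,  0]
  [ 0,  0, -2]
(up to reordering of blocks).

Per-block formulas:
  For a 2×2 Jordan block J_2(-2): exp(t · J_2(-2)) = e^(-2t)·(I + t·N), where N is the 2×2 nilpotent shift.
  For a 1×1 block at λ = -2: exp(t · [-2]) = [e^(-2t)].

After assembling e^{tJ} and conjugating by P, we get:

e^{tM} =
  [6*t*exp(-2*t) + exp(-2*t), 9*t*exp(-2*t), 6*t*exp(-2*t)]
  [-4*t*exp(-2*t), -6*t*exp(-2*t) + exp(-2*t), -4*t*exp(-2*t)]
  [0, 0, exp(-2*t)]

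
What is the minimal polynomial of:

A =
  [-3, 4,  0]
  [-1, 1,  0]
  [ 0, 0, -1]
x^2 + 2*x + 1

The characteristic polynomial is χ_A(x) = (x + 1)^3, so the eigenvalues are known. The minimal polynomial is
  m_A(x) = Π_λ (x − λ)^{k_λ}
where k_λ is the size of the *largest* Jordan block for λ (equivalently, the smallest k with (A − λI)^k v = 0 for every generalised eigenvector v of λ).

  λ = -1: largest Jordan block has size 2, contributing (x + 1)^2

So m_A(x) = (x + 1)^2 = x^2 + 2*x + 1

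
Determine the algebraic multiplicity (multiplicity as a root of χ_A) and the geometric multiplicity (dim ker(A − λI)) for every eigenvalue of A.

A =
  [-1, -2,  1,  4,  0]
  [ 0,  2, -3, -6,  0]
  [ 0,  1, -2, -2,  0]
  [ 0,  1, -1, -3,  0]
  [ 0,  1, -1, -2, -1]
λ = -1: alg = 5, geom = 3

Step 1 — factor the characteristic polynomial to read off the algebraic multiplicities:
  χ_A(x) = (x + 1)^5

Step 2 — compute geometric multiplicities via the rank-nullity identity g(λ) = n − rank(A − λI):
  rank(A − (-1)·I) = 2, so dim ker(A − (-1)·I) = n − 2 = 3

Summary:
  λ = -1: algebraic multiplicity = 5, geometric multiplicity = 3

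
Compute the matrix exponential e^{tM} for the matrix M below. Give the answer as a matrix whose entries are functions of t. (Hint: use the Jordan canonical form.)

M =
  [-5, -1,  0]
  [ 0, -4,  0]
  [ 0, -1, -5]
e^{tM} =
  [exp(-5*t), -exp(-4*t) + exp(-5*t), 0]
  [0, exp(-4*t), 0]
  [0, -exp(-4*t) + exp(-5*t), exp(-5*t)]

Strategy: write M = P · J · P⁻¹ where J is a Jordan canonical form, so e^{tM} = P · e^{tJ} · P⁻¹, and e^{tJ} can be computed block-by-block.

M has Jordan form
J =
  [-5,  0,  0]
  [ 0, -5,  0]
  [ 0,  0, -4]
(up to reordering of blocks).

Per-block formulas:
  For a 1×1 block at λ = -5: exp(t · [-5]) = [e^(-5t)].
  For a 1×1 block at λ = -4: exp(t · [-4]) = [e^(-4t)].

After assembling e^{tJ} and conjugating by P, we get:

e^{tM} =
  [exp(-5*t), -exp(-4*t) + exp(-5*t), 0]
  [0, exp(-4*t), 0]
  [0, -exp(-4*t) + exp(-5*t), exp(-5*t)]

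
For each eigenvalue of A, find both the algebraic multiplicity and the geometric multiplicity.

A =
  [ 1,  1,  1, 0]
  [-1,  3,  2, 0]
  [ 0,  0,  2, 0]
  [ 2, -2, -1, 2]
λ = 2: alg = 4, geom = 2

Step 1 — factor the characteristic polynomial to read off the algebraic multiplicities:
  χ_A(x) = (x - 2)^4

Step 2 — compute geometric multiplicities via the rank-nullity identity g(λ) = n − rank(A − λI):
  rank(A − (2)·I) = 2, so dim ker(A − (2)·I) = n − 2 = 2

Summary:
  λ = 2: algebraic multiplicity = 4, geometric multiplicity = 2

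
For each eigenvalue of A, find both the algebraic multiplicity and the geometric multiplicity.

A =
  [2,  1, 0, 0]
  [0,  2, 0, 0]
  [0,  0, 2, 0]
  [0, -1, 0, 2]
λ = 2: alg = 4, geom = 3

Step 1 — factor the characteristic polynomial to read off the algebraic multiplicities:
  χ_A(x) = (x - 2)^4

Step 2 — compute geometric multiplicities via the rank-nullity identity g(λ) = n − rank(A − λI):
  rank(A − (2)·I) = 1, so dim ker(A − (2)·I) = n − 1 = 3

Summary:
  λ = 2: algebraic multiplicity = 4, geometric multiplicity = 3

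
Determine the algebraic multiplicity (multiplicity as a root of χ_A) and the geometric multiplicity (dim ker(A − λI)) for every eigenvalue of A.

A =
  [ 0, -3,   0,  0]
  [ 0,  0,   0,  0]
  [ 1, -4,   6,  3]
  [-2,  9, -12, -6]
λ = 0: alg = 4, geom = 2

Step 1 — factor the characteristic polynomial to read off the algebraic multiplicities:
  χ_A(x) = x^4

Step 2 — compute geometric multiplicities via the rank-nullity identity g(λ) = n − rank(A − λI):
  rank(A − (0)·I) = 2, so dim ker(A − (0)·I) = n − 2 = 2

Summary:
  λ = 0: algebraic multiplicity = 4, geometric multiplicity = 2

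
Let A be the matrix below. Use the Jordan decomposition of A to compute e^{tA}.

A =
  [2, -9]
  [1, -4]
e^{tA} =
  [3*t*exp(-t) + exp(-t), -9*t*exp(-t)]
  [t*exp(-t), -3*t*exp(-t) + exp(-t)]

Strategy: write A = P · J · P⁻¹ where J is a Jordan canonical form, so e^{tA} = P · e^{tJ} · P⁻¹, and e^{tJ} can be computed block-by-block.

A has Jordan form
J =
  [-1,  1]
  [ 0, -1]
(up to reordering of blocks).

Per-block formulas:
  For a 2×2 Jordan block J_2(-1): exp(t · J_2(-1)) = e^(-1t)·(I + t·N), where N is the 2×2 nilpotent shift.

After assembling e^{tJ} and conjugating by P, we get:

e^{tA} =
  [3*t*exp(-t) + exp(-t), -9*t*exp(-t)]
  [t*exp(-t), -3*t*exp(-t) + exp(-t)]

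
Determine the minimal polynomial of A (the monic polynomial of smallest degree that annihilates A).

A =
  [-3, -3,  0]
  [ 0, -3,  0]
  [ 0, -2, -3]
x^2 + 6*x + 9

The characteristic polynomial is χ_A(x) = (x + 3)^3, so the eigenvalues are known. The minimal polynomial is
  m_A(x) = Π_λ (x − λ)^{k_λ}
where k_λ is the size of the *largest* Jordan block for λ (equivalently, the smallest k with (A − λI)^k v = 0 for every generalised eigenvector v of λ).

  λ = -3: largest Jordan block has size 2, contributing (x + 3)^2

So m_A(x) = (x + 3)^2 = x^2 + 6*x + 9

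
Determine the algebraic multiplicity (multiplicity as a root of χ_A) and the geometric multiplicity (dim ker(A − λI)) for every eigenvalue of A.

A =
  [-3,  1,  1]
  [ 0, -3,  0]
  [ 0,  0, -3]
λ = -3: alg = 3, geom = 2

Step 1 — factor the characteristic polynomial to read off the algebraic multiplicities:
  χ_A(x) = (x + 3)^3

Step 2 — compute geometric multiplicities via the rank-nullity identity g(λ) = n − rank(A − λI):
  rank(A − (-3)·I) = 1, so dim ker(A − (-3)·I) = n − 1 = 2

Summary:
  λ = -3: algebraic multiplicity = 3, geometric multiplicity = 2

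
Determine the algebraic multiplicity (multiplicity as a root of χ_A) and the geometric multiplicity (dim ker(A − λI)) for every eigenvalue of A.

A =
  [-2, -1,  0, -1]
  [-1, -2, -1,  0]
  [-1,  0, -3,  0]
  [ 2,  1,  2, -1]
λ = -2: alg = 4, geom = 2

Step 1 — factor the characteristic polynomial to read off the algebraic multiplicities:
  χ_A(x) = (x + 2)^4

Step 2 — compute geometric multiplicities via the rank-nullity identity g(λ) = n − rank(A − λI):
  rank(A − (-2)·I) = 2, so dim ker(A − (-2)·I) = n − 2 = 2

Summary:
  λ = -2: algebraic multiplicity = 4, geometric multiplicity = 2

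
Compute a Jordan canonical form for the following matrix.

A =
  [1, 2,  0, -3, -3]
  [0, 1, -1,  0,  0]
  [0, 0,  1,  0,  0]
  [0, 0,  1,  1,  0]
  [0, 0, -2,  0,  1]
J_3(1) ⊕ J_1(1) ⊕ J_1(1)

The characteristic polynomial is
  det(x·I − A) = x^5 - 5*x^4 + 10*x^3 - 10*x^2 + 5*x - 1 = (x - 1)^5

Eigenvalues and multiplicities (the geometric multiplicity of λ is n − rank(A − λI), which equals the number of Jordan blocks for λ):
  λ = 1: algebraic multiplicity = 5, geometric multiplicity = 3

Determining the block sizes for each eigenvalue:
  λ = 1: with am = 5 and gm = 3, the partition is not yet determined (e.g. several partitions of 5 into 3 parts exist). Let N = A − (1)·I. Computing rank(N^1) = 2, rank(N^2) = 1, rank(N^3) = 0; the number of blocks of size ≥ j is rank(N^{j−1}) − rank(N^j), giving [3, 1, 1]. So we have 1 block(s) of size 3, 2 block(s) of size 1 → block sizes [3, 1, 1]

Assembling the blocks gives a Jordan form
J =
  [1, 1, 0, 0, 0]
  [0, 1, 1, 0, 0]
  [0, 0, 1, 0, 0]
  [0, 0, 0, 1, 0]
  [0, 0, 0, 0, 1]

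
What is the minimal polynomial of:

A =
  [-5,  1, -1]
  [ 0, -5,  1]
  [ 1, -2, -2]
x^3 + 12*x^2 + 48*x + 64

The characteristic polynomial is χ_A(x) = (x + 4)^3, so the eigenvalues are known. The minimal polynomial is
  m_A(x) = Π_λ (x − λ)^{k_λ}
where k_λ is the size of the *largest* Jordan block for λ (equivalently, the smallest k with (A − λI)^k v = 0 for every generalised eigenvector v of λ).

  λ = -4: largest Jordan block has size 3, contributing (x + 4)^3

So m_A(x) = (x + 4)^3 = x^3 + 12*x^2 + 48*x + 64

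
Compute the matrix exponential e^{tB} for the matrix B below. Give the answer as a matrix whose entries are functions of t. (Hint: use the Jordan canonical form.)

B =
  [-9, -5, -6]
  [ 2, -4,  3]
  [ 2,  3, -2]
e^{tB} =
  [-3*t^2*exp(-5*t) - 4*t*exp(-5*t) + exp(-5*t), -3*t^2*exp(-5*t)/2 - 5*t*exp(-5*t), -9*t^2*exp(-5*t)/2 - 6*t*exp(-5*t)]
  [2*t*exp(-5*t), t*exp(-5*t) + exp(-5*t), 3*t*exp(-5*t)]
  [2*t^2*exp(-5*t) + 2*t*exp(-5*t), t^2*exp(-5*t) + 3*t*exp(-5*t), 3*t^2*exp(-5*t) + 3*t*exp(-5*t) + exp(-5*t)]

Strategy: write B = P · J · P⁻¹ where J is a Jordan canonical form, so e^{tB} = P · e^{tJ} · P⁻¹, and e^{tJ} can be computed block-by-block.

B has Jordan form
J =
  [-5,  1,  0]
  [ 0, -5,  1]
  [ 0,  0, -5]
(up to reordering of blocks).

Per-block formulas:
  For a 3×3 Jordan block J_3(-5): exp(t · J_3(-5)) = e^(-5t)·(I + t·N + (t^2/2)·N^2), where N is the 3×3 nilpotent shift.

After assembling e^{tJ} and conjugating by P, we get:

e^{tB} =
  [-3*t^2*exp(-5*t) - 4*t*exp(-5*t) + exp(-5*t), -3*t^2*exp(-5*t)/2 - 5*t*exp(-5*t), -9*t^2*exp(-5*t)/2 - 6*t*exp(-5*t)]
  [2*t*exp(-5*t), t*exp(-5*t) + exp(-5*t), 3*t*exp(-5*t)]
  [2*t^2*exp(-5*t) + 2*t*exp(-5*t), t^2*exp(-5*t) + 3*t*exp(-5*t), 3*t^2*exp(-5*t) + 3*t*exp(-5*t) + exp(-5*t)]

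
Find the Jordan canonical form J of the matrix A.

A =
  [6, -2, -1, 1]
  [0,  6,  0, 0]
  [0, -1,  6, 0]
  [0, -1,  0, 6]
J_2(6) ⊕ J_2(6)

The characteristic polynomial is
  det(x·I − A) = x^4 - 24*x^3 + 216*x^2 - 864*x + 1296 = (x - 6)^4

Eigenvalues and multiplicities (the geometric multiplicity of λ is n − rank(A − λI), which equals the number of Jordan blocks for λ):
  λ = 6: algebraic multiplicity = 4, geometric multiplicity = 2

Determining the block sizes for each eigenvalue:
  λ = 6: with am = 4 and gm = 2, the partition is not yet determined (e.g. several partitions of 4 into 2 parts exist). Let N = A − (6)·I. Computing rank(N^1) = 2, rank(N^2) = 0; the number of blocks of size ≥ j is rank(N^{j−1}) − rank(N^j), giving [2, 2]. So we have 2 block(s) of size 2 → block sizes [2, 2]

Assembling the blocks gives a Jordan form
J =
  [6, 1, 0, 0]
  [0, 6, 0, 0]
  [0, 0, 6, 1]
  [0, 0, 0, 6]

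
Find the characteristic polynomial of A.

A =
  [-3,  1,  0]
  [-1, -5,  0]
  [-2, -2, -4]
x^3 + 12*x^2 + 48*x + 64

Expanding det(x·I − A) (e.g. by cofactor expansion or by noting that A is similar to its Jordan form J, which has the same characteristic polynomial as A) gives
  χ_A(x) = x^3 + 12*x^2 + 48*x + 64
which factors as (x + 4)^3. The eigenvalues (with algebraic multiplicities) are λ = -4 with multiplicity 3.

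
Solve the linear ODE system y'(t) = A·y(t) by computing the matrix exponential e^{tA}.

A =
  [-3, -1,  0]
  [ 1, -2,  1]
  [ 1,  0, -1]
e^{tA} =
  [-t*exp(-2*t) + exp(-2*t), t^2*exp(-2*t)/2 - t*exp(-2*t), -t^2*exp(-2*t)/2]
  [t*exp(-2*t), -t^2*exp(-2*t)/2 + exp(-2*t), t^2*exp(-2*t)/2 + t*exp(-2*t)]
  [t*exp(-2*t), -t^2*exp(-2*t)/2, t^2*exp(-2*t)/2 + t*exp(-2*t) + exp(-2*t)]

Strategy: write A = P · J · P⁻¹ where J is a Jordan canonical form, so e^{tA} = P · e^{tJ} · P⁻¹, and e^{tJ} can be computed block-by-block.

A has Jordan form
J =
  [-2,  1,  0]
  [ 0, -2,  1]
  [ 0,  0, -2]
(up to reordering of blocks).

Per-block formulas:
  For a 3×3 Jordan block J_3(-2): exp(t · J_3(-2)) = e^(-2t)·(I + t·N + (t^2/2)·N^2), where N is the 3×3 nilpotent shift.

After assembling e^{tJ} and conjugating by P, we get:

e^{tA} =
  [-t*exp(-2*t) + exp(-2*t), t^2*exp(-2*t)/2 - t*exp(-2*t), -t^2*exp(-2*t)/2]
  [t*exp(-2*t), -t^2*exp(-2*t)/2 + exp(-2*t), t^2*exp(-2*t)/2 + t*exp(-2*t)]
  [t*exp(-2*t), -t^2*exp(-2*t)/2, t^2*exp(-2*t)/2 + t*exp(-2*t) + exp(-2*t)]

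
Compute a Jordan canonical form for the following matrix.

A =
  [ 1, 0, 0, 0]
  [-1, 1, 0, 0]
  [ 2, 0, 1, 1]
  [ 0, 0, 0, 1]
J_2(1) ⊕ J_2(1)

The characteristic polynomial is
  det(x·I − A) = x^4 - 4*x^3 + 6*x^2 - 4*x + 1 = (x - 1)^4

Eigenvalues and multiplicities (the geometric multiplicity of λ is n − rank(A − λI), which equals the number of Jordan blocks for λ):
  λ = 1: algebraic multiplicity = 4, geometric multiplicity = 2

Determining the block sizes for each eigenvalue:
  λ = 1: with am = 4 and gm = 2, the partition is not yet determined (e.g. several partitions of 4 into 2 parts exist). Let N = A − (1)·I. Computing rank(N^1) = 2, rank(N^2) = 0; the number of blocks of size ≥ j is rank(N^{j−1}) − rank(N^j), giving [2, 2]. So we have 2 block(s) of size 2 → block sizes [2, 2]

Assembling the blocks gives a Jordan form
J =
  [1, 1, 0, 0]
  [0, 1, 0, 0]
  [0, 0, 1, 1]
  [0, 0, 0, 1]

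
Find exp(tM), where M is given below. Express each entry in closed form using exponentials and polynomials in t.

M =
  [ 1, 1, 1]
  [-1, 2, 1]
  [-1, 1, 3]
e^{tM} =
  [-t^2*exp(2*t)/2 - t*exp(2*t) + exp(2*t), t*exp(2*t), t^2*exp(2*t)/2 + t*exp(2*t)]
  [-t*exp(2*t), exp(2*t), t*exp(2*t)]
  [-t^2*exp(2*t)/2 - t*exp(2*t), t*exp(2*t), t^2*exp(2*t)/2 + t*exp(2*t) + exp(2*t)]

Strategy: write M = P · J · P⁻¹ where J is a Jordan canonical form, so e^{tM} = P · e^{tJ} · P⁻¹, and e^{tJ} can be computed block-by-block.

M has Jordan form
J =
  [2, 1, 0]
  [0, 2, 1]
  [0, 0, 2]
(up to reordering of blocks).

Per-block formulas:
  For a 3×3 Jordan block J_3(2): exp(t · J_3(2)) = e^(2t)·(I + t·N + (t^2/2)·N^2), where N is the 3×3 nilpotent shift.

After assembling e^{tJ} and conjugating by P, we get:

e^{tM} =
  [-t^2*exp(2*t)/2 - t*exp(2*t) + exp(2*t), t*exp(2*t), t^2*exp(2*t)/2 + t*exp(2*t)]
  [-t*exp(2*t), exp(2*t), t*exp(2*t)]
  [-t^2*exp(2*t)/2 - t*exp(2*t), t*exp(2*t), t^2*exp(2*t)/2 + t*exp(2*t) + exp(2*t)]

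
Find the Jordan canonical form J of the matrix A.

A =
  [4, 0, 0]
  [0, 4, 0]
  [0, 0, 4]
J_1(4) ⊕ J_1(4) ⊕ J_1(4)

The characteristic polynomial is
  det(x·I − A) = x^3 - 12*x^2 + 48*x - 64 = (x - 4)^3

Eigenvalues and multiplicities (the geometric multiplicity of λ is n − rank(A − λI), which equals the number of Jordan blocks for λ):
  λ = 4: algebraic multiplicity = 3, geometric multiplicity = 3

Determining the block sizes for each eigenvalue:
  λ = 4: gm = am = 3, so every block has size 1 → block sizes [1, 1, 1]

Assembling the blocks gives a Jordan form
J =
  [4, 0, 0]
  [0, 4, 0]
  [0, 0, 4]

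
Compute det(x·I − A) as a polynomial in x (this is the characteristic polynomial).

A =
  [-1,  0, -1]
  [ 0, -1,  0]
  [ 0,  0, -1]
x^3 + 3*x^2 + 3*x + 1

Expanding det(x·I − A) (e.g. by cofactor expansion or by noting that A is similar to its Jordan form J, which has the same characteristic polynomial as A) gives
  χ_A(x) = x^3 + 3*x^2 + 3*x + 1
which factors as (x + 1)^3. The eigenvalues (with algebraic multiplicities) are λ = -1 with multiplicity 3.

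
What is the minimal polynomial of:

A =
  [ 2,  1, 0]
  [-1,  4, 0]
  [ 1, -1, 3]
x^2 - 6*x + 9

The characteristic polynomial is χ_A(x) = (x - 3)^3, so the eigenvalues are known. The minimal polynomial is
  m_A(x) = Π_λ (x − λ)^{k_λ}
where k_λ is the size of the *largest* Jordan block for λ (equivalently, the smallest k with (A − λI)^k v = 0 for every generalised eigenvector v of λ).

  λ = 3: largest Jordan block has size 2, contributing (x − 3)^2

So m_A(x) = (x - 3)^2 = x^2 - 6*x + 9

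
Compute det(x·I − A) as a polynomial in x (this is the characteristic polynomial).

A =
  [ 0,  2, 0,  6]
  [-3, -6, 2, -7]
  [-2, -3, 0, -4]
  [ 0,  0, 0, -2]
x^4 + 8*x^3 + 24*x^2 + 32*x + 16

Expanding det(x·I − A) (e.g. by cofactor expansion or by noting that A is similar to its Jordan form J, which has the same characteristic polynomial as A) gives
  χ_A(x) = x^4 + 8*x^3 + 24*x^2 + 32*x + 16
which factors as (x + 2)^4. The eigenvalues (with algebraic multiplicities) are λ = -2 with multiplicity 4.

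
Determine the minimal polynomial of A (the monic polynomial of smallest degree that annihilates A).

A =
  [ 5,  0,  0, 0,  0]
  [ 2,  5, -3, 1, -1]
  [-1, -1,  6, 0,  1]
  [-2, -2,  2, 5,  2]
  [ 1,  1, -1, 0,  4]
x^3 - 15*x^2 + 75*x - 125

The characteristic polynomial is χ_A(x) = (x - 5)^5, so the eigenvalues are known. The minimal polynomial is
  m_A(x) = Π_λ (x − λ)^{k_λ}
where k_λ is the size of the *largest* Jordan block for λ (equivalently, the smallest k with (A − λI)^k v = 0 for every generalised eigenvector v of λ).

  λ = 5: largest Jordan block has size 3, contributing (x − 5)^3

So m_A(x) = (x - 5)^3 = x^3 - 15*x^2 + 75*x - 125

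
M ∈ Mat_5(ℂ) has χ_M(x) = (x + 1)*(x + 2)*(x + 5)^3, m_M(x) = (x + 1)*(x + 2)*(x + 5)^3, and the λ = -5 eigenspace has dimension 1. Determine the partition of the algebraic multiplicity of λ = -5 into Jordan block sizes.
Block sizes for λ = -5: [3]

Step 1 — from the characteristic polynomial, algebraic multiplicity of λ = -5 is 3. From dim ker(M − (-5)·I) = 1, there are exactly 1 Jordan blocks for λ = -5.
Step 2 — from the minimal polynomial, the factor (x + 5)^3 tells us the largest block for λ = -5 has size 3.
Step 3 — with total size 3, 1 blocks, and largest block 3, the block sizes (in nonincreasing order) are [3].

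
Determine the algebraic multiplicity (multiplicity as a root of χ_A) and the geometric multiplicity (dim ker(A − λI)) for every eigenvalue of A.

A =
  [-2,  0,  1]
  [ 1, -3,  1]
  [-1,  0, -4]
λ = -3: alg = 3, geom = 2

Step 1 — factor the characteristic polynomial to read off the algebraic multiplicities:
  χ_A(x) = (x + 3)^3

Step 2 — compute geometric multiplicities via the rank-nullity identity g(λ) = n − rank(A − λI):
  rank(A − (-3)·I) = 1, so dim ker(A − (-3)·I) = n − 1 = 2

Summary:
  λ = -3: algebraic multiplicity = 3, geometric multiplicity = 2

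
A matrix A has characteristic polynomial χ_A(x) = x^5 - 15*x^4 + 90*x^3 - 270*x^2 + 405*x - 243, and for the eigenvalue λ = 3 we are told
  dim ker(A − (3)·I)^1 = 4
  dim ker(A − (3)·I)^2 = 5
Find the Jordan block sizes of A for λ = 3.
Block sizes for λ = 3: [2, 1, 1, 1]

From the dimensions of kernels of powers, the number of Jordan blocks of size at least j is d_j − d_{j−1} where d_j = dim ker(N^j) (with d_0 = 0). Computing the differences gives [4, 1].
The number of blocks of size exactly k is (#blocks of size ≥ k) − (#blocks of size ≥ k + 1), so the partition is: 3 block(s) of size 1, 1 block(s) of size 2.
In nonincreasing order the block sizes are [2, 1, 1, 1].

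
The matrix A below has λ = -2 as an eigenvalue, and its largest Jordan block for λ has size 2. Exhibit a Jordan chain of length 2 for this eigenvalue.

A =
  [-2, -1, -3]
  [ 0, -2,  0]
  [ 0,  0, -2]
A Jordan chain for λ = -2 of length 2:
v_1 = (-1, 0, 0)ᵀ
v_2 = (0, 1, 0)ᵀ

Let N = A − (-2)·I. We want v_2 with N^2 v_2 = 0 but N^1 v_2 ≠ 0; then v_{j-1} := N · v_j for j = 2, …, 2.

Pick v_2 = (0, 1, 0)ᵀ.
Then v_1 = N · v_2 = (-1, 0, 0)ᵀ.

Sanity check: (A − (-2)·I) v_1 = (0, 0, 0)ᵀ = 0. ✓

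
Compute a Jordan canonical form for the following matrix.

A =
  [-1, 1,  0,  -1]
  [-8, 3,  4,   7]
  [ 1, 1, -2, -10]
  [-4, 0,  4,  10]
J_2(1) ⊕ J_2(4)

The characteristic polynomial is
  det(x·I − A) = x^4 - 10*x^3 + 33*x^2 - 40*x + 16 = (x - 4)^2*(x - 1)^2

Eigenvalues and multiplicities (the geometric multiplicity of λ is n − rank(A − λI), which equals the number of Jordan blocks for λ):
  λ = 1: algebraic multiplicity = 2, geometric multiplicity = 1
  λ = 4: algebraic multiplicity = 2, geometric multiplicity = 1

Determining the block sizes for each eigenvalue:
  λ = 1: one block (gm = 1), so the single block has size am = 2 → block sizes [2]
  λ = 4: one block (gm = 1), so the single block has size am = 2 → block sizes [2]

Assembling the blocks gives a Jordan form
J =
  [1, 1, 0, 0]
  [0, 1, 0, 0]
  [0, 0, 4, 1]
  [0, 0, 0, 4]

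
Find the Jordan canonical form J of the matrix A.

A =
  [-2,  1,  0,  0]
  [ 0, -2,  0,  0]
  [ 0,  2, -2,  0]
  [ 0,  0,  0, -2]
J_2(-2) ⊕ J_1(-2) ⊕ J_1(-2)

The characteristic polynomial is
  det(x·I − A) = x^4 + 8*x^3 + 24*x^2 + 32*x + 16 = (x + 2)^4

Eigenvalues and multiplicities (the geometric multiplicity of λ is n − rank(A − λI), which equals the number of Jordan blocks for λ):
  λ = -2: algebraic multiplicity = 4, geometric multiplicity = 3

Determining the block sizes for each eigenvalue:
  λ = -2: 3 blocks summing to 4 forces exactly one block of size 2 and the rest size 1 → block sizes [2, 1, 1]

Assembling the blocks gives a Jordan form
J =
  [-2,  1,  0,  0]
  [ 0, -2,  0,  0]
  [ 0,  0, -2,  0]
  [ 0,  0,  0, -2]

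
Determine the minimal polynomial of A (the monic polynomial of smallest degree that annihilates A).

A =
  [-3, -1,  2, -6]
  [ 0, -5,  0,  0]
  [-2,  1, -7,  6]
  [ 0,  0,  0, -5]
x^2 + 10*x + 25

The characteristic polynomial is χ_A(x) = (x + 5)^4, so the eigenvalues are known. The minimal polynomial is
  m_A(x) = Π_λ (x − λ)^{k_λ}
where k_λ is the size of the *largest* Jordan block for λ (equivalently, the smallest k with (A − λI)^k v = 0 for every generalised eigenvector v of λ).

  λ = -5: largest Jordan block has size 2, contributing (x + 5)^2

So m_A(x) = (x + 5)^2 = x^2 + 10*x + 25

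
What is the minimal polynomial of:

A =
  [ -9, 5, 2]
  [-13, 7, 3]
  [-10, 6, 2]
x^3

The characteristic polynomial is χ_A(x) = x^3, so the eigenvalues are known. The minimal polynomial is
  m_A(x) = Π_λ (x − λ)^{k_λ}
where k_λ is the size of the *largest* Jordan block for λ (equivalently, the smallest k with (A − λI)^k v = 0 for every generalised eigenvector v of λ).

  λ = 0: largest Jordan block has size 3, contributing (x − 0)^3

So m_A(x) = x^3 = x^3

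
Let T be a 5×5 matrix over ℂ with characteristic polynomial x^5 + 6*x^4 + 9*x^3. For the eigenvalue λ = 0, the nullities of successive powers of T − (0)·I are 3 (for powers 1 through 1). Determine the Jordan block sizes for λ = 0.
Block sizes for λ = 0: [1, 1, 1]

From the dimensions of kernels of powers, the number of Jordan blocks of size at least j is d_j − d_{j−1} where d_j = dim ker(N^j) (with d_0 = 0). Computing the differences gives [3].
The number of blocks of size exactly k is (#blocks of size ≥ k) − (#blocks of size ≥ k + 1), so the partition is: 3 block(s) of size 1.
In nonincreasing order the block sizes are [1, 1, 1].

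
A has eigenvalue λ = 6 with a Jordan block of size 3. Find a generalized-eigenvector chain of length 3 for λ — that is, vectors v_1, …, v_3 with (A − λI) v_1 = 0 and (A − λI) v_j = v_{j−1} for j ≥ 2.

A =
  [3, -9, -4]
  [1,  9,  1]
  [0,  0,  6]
A Jordan chain for λ = 6 of length 3:
v_1 = (3, -1, 0)ᵀ
v_2 = (-4, 1, 0)ᵀ
v_3 = (0, 0, 1)ᵀ

Let N = A − (6)·I. We want v_3 with N^3 v_3 = 0 but N^2 v_3 ≠ 0; then v_{j-1} := N · v_j for j = 3, …, 2.

Pick v_3 = (0, 0, 1)ᵀ.
Then v_2 = N · v_3 = (-4, 1, 0)ᵀ.
Then v_1 = N · v_2 = (3, -1, 0)ᵀ.

Sanity check: (A − (6)·I) v_1 = (0, 0, 0)ᵀ = 0. ✓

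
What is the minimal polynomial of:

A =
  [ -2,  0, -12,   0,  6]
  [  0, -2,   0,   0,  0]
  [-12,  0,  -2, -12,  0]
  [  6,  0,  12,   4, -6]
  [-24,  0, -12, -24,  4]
x^2 - 2*x - 8

The characteristic polynomial is χ_A(x) = (x - 4)^2*(x + 2)^3, so the eigenvalues are known. The minimal polynomial is
  m_A(x) = Π_λ (x − λ)^{k_λ}
where k_λ is the size of the *largest* Jordan block for λ (equivalently, the smallest k with (A − λI)^k v = 0 for every generalised eigenvector v of λ).

  λ = -2: largest Jordan block has size 1, contributing (x + 2)
  λ = 4: largest Jordan block has size 1, contributing (x − 4)

So m_A(x) = (x - 4)*(x + 2) = x^2 - 2*x - 8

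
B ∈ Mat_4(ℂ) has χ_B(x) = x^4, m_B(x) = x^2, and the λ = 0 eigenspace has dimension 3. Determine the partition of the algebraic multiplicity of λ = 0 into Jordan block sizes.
Block sizes for λ = 0: [2, 1, 1]

Step 1 — from the characteristic polynomial, algebraic multiplicity of λ = 0 is 4. From dim ker(B − (0)·I) = 3, there are exactly 3 Jordan blocks for λ = 0.
Step 2 — from the minimal polynomial, the factor (x − 0)^2 tells us the largest block for λ = 0 has size 2.
Step 3 — with total size 4, 3 blocks, and largest block 2, the block sizes (in nonincreasing order) are [2, 1, 1].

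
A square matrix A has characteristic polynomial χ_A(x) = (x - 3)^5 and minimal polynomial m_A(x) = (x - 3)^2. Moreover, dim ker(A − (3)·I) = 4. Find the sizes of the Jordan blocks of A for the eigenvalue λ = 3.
Block sizes for λ = 3: [2, 1, 1, 1]

Step 1 — from the characteristic polynomial, algebraic multiplicity of λ = 3 is 5. From dim ker(A − (3)·I) = 4, there are exactly 4 Jordan blocks for λ = 3.
Step 2 — from the minimal polynomial, the factor (x − 3)^2 tells us the largest block for λ = 3 has size 2.
Step 3 — with total size 5, 4 blocks, and largest block 2, the block sizes (in nonincreasing order) are [2, 1, 1, 1].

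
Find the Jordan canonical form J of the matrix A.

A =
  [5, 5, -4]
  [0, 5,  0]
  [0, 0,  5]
J_2(5) ⊕ J_1(5)

The characteristic polynomial is
  det(x·I − A) = x^3 - 15*x^2 + 75*x - 125 = (x - 5)^3

Eigenvalues and multiplicities (the geometric multiplicity of λ is n − rank(A − λI), which equals the number of Jordan blocks for λ):
  λ = 5: algebraic multiplicity = 3, geometric multiplicity = 2

Determining the block sizes for each eigenvalue:
  λ = 5: 2 blocks summing to 3 forces exactly one block of size 2 and the rest size 1 → block sizes [2, 1]

Assembling the blocks gives a Jordan form
J =
  [5, 1, 0]
  [0, 5, 0]
  [0, 0, 5]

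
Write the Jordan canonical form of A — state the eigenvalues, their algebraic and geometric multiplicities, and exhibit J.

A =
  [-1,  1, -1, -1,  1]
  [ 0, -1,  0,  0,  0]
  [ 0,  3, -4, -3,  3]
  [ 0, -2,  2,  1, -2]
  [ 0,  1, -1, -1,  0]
J_2(-1) ⊕ J_1(-1) ⊕ J_1(-1) ⊕ J_1(-1)

The characteristic polynomial is
  det(x·I − A) = x^5 + 5*x^4 + 10*x^3 + 10*x^2 + 5*x + 1 = (x + 1)^5

Eigenvalues and multiplicities (the geometric multiplicity of λ is n − rank(A − λI), which equals the number of Jordan blocks for λ):
  λ = -1: algebraic multiplicity = 5, geometric multiplicity = 4

Determining the block sizes for each eigenvalue:
  λ = -1: 4 blocks summing to 5 forces exactly one block of size 2 and the rest size 1 → block sizes [2, 1, 1, 1]

Assembling the blocks gives a Jordan form
J =
  [-1,  1,  0,  0,  0]
  [ 0, -1,  0,  0,  0]
  [ 0,  0, -1,  0,  0]
  [ 0,  0,  0, -1,  0]
  [ 0,  0,  0,  0, -1]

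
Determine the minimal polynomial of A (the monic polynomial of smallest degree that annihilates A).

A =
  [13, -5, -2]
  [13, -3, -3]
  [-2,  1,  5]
x^3 - 15*x^2 + 75*x - 125

The characteristic polynomial is χ_A(x) = (x - 5)^3, so the eigenvalues are known. The minimal polynomial is
  m_A(x) = Π_λ (x − λ)^{k_λ}
where k_λ is the size of the *largest* Jordan block for λ (equivalently, the smallest k with (A − λI)^k v = 0 for every generalised eigenvector v of λ).

  λ = 5: largest Jordan block has size 3, contributing (x − 5)^3

So m_A(x) = (x - 5)^3 = x^3 - 15*x^2 + 75*x - 125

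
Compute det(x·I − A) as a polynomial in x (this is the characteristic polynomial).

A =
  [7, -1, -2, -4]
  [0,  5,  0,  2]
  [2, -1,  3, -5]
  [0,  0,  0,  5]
x^4 - 20*x^3 + 150*x^2 - 500*x + 625

Expanding det(x·I − A) (e.g. by cofactor expansion or by noting that A is similar to its Jordan form J, which has the same characteristic polynomial as A) gives
  χ_A(x) = x^4 - 20*x^3 + 150*x^2 - 500*x + 625
which factors as (x - 5)^4. The eigenvalues (with algebraic multiplicities) are λ = 5 with multiplicity 4.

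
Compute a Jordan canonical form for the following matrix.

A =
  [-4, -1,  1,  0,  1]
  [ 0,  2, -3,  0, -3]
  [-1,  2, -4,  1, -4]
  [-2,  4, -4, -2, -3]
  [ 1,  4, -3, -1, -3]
J_2(-4) ⊕ J_3(-1)

The characteristic polynomial is
  det(x·I − A) = x^5 + 11*x^4 + 43*x^3 + 73*x^2 + 56*x + 16 = (x + 1)^3*(x + 4)^2

Eigenvalues and multiplicities (the geometric multiplicity of λ is n − rank(A − λI), which equals the number of Jordan blocks for λ):
  λ = -4: algebraic multiplicity = 2, geometric multiplicity = 1
  λ = -1: algebraic multiplicity = 3, geometric multiplicity = 1

Determining the block sizes for each eigenvalue:
  λ = -4: one block (gm = 1), so the single block has size am = 2 → block sizes [2]
  λ = -1: one block (gm = 1), so the single block has size am = 3 → block sizes [3]

Assembling the blocks gives a Jordan form
J =
  [-4,  1,  0,  0,  0]
  [ 0, -4,  0,  0,  0]
  [ 0,  0, -1,  1,  0]
  [ 0,  0,  0, -1,  1]
  [ 0,  0,  0,  0, -1]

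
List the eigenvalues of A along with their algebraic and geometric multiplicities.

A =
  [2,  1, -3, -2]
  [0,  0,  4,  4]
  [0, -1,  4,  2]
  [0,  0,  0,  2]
λ = 2: alg = 4, geom = 2

Step 1 — factor the characteristic polynomial to read off the algebraic multiplicities:
  χ_A(x) = (x - 2)^4

Step 2 — compute geometric multiplicities via the rank-nullity identity g(λ) = n − rank(A − λI):
  rank(A − (2)·I) = 2, so dim ker(A − (2)·I) = n − 2 = 2

Summary:
  λ = 2: algebraic multiplicity = 4, geometric multiplicity = 2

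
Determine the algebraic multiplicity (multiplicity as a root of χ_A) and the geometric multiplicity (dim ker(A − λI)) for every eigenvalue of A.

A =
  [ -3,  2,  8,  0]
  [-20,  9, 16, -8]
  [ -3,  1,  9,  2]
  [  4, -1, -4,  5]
λ = 5: alg = 4, geom = 2

Step 1 — factor the characteristic polynomial to read off the algebraic multiplicities:
  χ_A(x) = (x - 5)^4

Step 2 — compute geometric multiplicities via the rank-nullity identity g(λ) = n − rank(A − λI):
  rank(A − (5)·I) = 2, so dim ker(A − (5)·I) = n − 2 = 2

Summary:
  λ = 5: algebraic multiplicity = 4, geometric multiplicity = 2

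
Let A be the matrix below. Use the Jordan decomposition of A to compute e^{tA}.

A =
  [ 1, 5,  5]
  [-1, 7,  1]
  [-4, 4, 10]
e^{tA} =
  [-5*t*exp(6*t) + exp(6*t), 5*t*exp(6*t), 5*t*exp(6*t)]
  [-t*exp(6*t), t*exp(6*t) + exp(6*t), t*exp(6*t)]
  [-4*t*exp(6*t), 4*t*exp(6*t), 4*t*exp(6*t) + exp(6*t)]

Strategy: write A = P · J · P⁻¹ where J is a Jordan canonical form, so e^{tA} = P · e^{tJ} · P⁻¹, and e^{tJ} can be computed block-by-block.

A has Jordan form
J =
  [6, 1, 0]
  [0, 6, 0]
  [0, 0, 6]
(up to reordering of blocks).

Per-block formulas:
  For a 1×1 block at λ = 6: exp(t · [6]) = [e^(6t)].
  For a 2×2 Jordan block J_2(6): exp(t · J_2(6)) = e^(6t)·(I + t·N), where N is the 2×2 nilpotent shift.

After assembling e^{tJ} and conjugating by P, we get:

e^{tA} =
  [-5*t*exp(6*t) + exp(6*t), 5*t*exp(6*t), 5*t*exp(6*t)]
  [-t*exp(6*t), t*exp(6*t) + exp(6*t), t*exp(6*t)]
  [-4*t*exp(6*t), 4*t*exp(6*t), 4*t*exp(6*t) + exp(6*t)]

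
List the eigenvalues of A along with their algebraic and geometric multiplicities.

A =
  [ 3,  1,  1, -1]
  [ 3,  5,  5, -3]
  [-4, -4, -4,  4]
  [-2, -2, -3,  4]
λ = 2: alg = 4, geom = 2

Step 1 — factor the characteristic polynomial to read off the algebraic multiplicities:
  χ_A(x) = (x - 2)^4

Step 2 — compute geometric multiplicities via the rank-nullity identity g(λ) = n − rank(A − λI):
  rank(A − (2)·I) = 2, so dim ker(A − (2)·I) = n − 2 = 2

Summary:
  λ = 2: algebraic multiplicity = 4, geometric multiplicity = 2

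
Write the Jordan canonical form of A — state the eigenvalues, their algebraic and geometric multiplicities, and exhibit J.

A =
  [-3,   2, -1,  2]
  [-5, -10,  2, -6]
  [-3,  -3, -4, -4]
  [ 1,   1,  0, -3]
J_3(-5) ⊕ J_1(-5)

The characteristic polynomial is
  det(x·I − A) = x^4 + 20*x^3 + 150*x^2 + 500*x + 625 = (x + 5)^4

Eigenvalues and multiplicities (the geometric multiplicity of λ is n − rank(A − λI), which equals the number of Jordan blocks for λ):
  λ = -5: algebraic multiplicity = 4, geometric multiplicity = 2

Determining the block sizes for each eigenvalue:
  λ = -5: with am = 4 and gm = 2, the partition is not yet determined (e.g. several partitions of 4 into 2 parts exist). Let N = A − (-5)·I. Computing rank(N^1) = 2, rank(N^2) = 1, rank(N^3) = 0; the number of blocks of size ≥ j is rank(N^{j−1}) − rank(N^j), giving [2, 1, 1]. So we have 1 block(s) of size 3, 1 block(s) of size 1 → block sizes [3, 1]

Assembling the blocks gives a Jordan form
J =
  [-5,  1,  0,  0]
  [ 0, -5,  1,  0]
  [ 0,  0, -5,  0]
  [ 0,  0,  0, -5]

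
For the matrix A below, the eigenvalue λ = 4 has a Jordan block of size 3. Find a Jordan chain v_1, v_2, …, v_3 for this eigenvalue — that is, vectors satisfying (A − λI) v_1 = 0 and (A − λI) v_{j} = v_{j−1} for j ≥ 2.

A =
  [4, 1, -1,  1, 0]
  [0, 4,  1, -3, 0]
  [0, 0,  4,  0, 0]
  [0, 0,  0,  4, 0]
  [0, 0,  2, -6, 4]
A Jordan chain for λ = 4 of length 3:
v_1 = (1, 0, 0, 0, 0)ᵀ
v_2 = (-1, 1, 0, 0, 2)ᵀ
v_3 = (0, 0, 1, 0, 0)ᵀ

Let N = A − (4)·I. We want v_3 with N^3 v_3 = 0 but N^2 v_3 ≠ 0; then v_{j-1} := N · v_j for j = 3, …, 2.

Pick v_3 = (0, 0, 1, 0, 0)ᵀ.
Then v_2 = N · v_3 = (-1, 1, 0, 0, 2)ᵀ.
Then v_1 = N · v_2 = (1, 0, 0, 0, 0)ᵀ.

Sanity check: (A − (4)·I) v_1 = (0, 0, 0, 0, 0)ᵀ = 0. ✓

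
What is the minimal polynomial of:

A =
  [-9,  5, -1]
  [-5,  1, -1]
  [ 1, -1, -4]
x^3 + 12*x^2 + 48*x + 64

The characteristic polynomial is χ_A(x) = (x + 4)^3, so the eigenvalues are known. The minimal polynomial is
  m_A(x) = Π_λ (x − λ)^{k_λ}
where k_λ is the size of the *largest* Jordan block for λ (equivalently, the smallest k with (A − λI)^k v = 0 for every generalised eigenvector v of λ).

  λ = -4: largest Jordan block has size 3, contributing (x + 4)^3

So m_A(x) = (x + 4)^3 = x^3 + 12*x^2 + 48*x + 64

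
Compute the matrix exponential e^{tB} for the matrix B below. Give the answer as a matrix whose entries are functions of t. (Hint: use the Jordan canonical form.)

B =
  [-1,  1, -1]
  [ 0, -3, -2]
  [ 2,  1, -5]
e^{tB} =
  [t^2*exp(-3*t) + 2*t*exp(-3*t) + exp(-3*t), t^2*exp(-3*t)/2 + t*exp(-3*t), -t^2*exp(-3*t) - t*exp(-3*t)]
  [-2*t^2*exp(-3*t), -t^2*exp(-3*t) + exp(-3*t), 2*t^2*exp(-3*t) - 2*t*exp(-3*t)]
  [2*t*exp(-3*t), t*exp(-3*t), -2*t*exp(-3*t) + exp(-3*t)]

Strategy: write B = P · J · P⁻¹ where J is a Jordan canonical form, so e^{tB} = P · e^{tJ} · P⁻¹, and e^{tJ} can be computed block-by-block.

B has Jordan form
J =
  [-3,  1,  0]
  [ 0, -3,  1]
  [ 0,  0, -3]
(up to reordering of blocks).

Per-block formulas:
  For a 3×3 Jordan block J_3(-3): exp(t · J_3(-3)) = e^(-3t)·(I + t·N + (t^2/2)·N^2), where N is the 3×3 nilpotent shift.

After assembling e^{tJ} and conjugating by P, we get:

e^{tB} =
  [t^2*exp(-3*t) + 2*t*exp(-3*t) + exp(-3*t), t^2*exp(-3*t)/2 + t*exp(-3*t), -t^2*exp(-3*t) - t*exp(-3*t)]
  [-2*t^2*exp(-3*t), -t^2*exp(-3*t) + exp(-3*t), 2*t^2*exp(-3*t) - 2*t*exp(-3*t)]
  [2*t*exp(-3*t), t*exp(-3*t), -2*t*exp(-3*t) + exp(-3*t)]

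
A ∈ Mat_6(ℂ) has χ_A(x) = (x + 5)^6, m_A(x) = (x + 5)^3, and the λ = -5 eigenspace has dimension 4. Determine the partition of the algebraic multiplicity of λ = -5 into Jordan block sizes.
Block sizes for λ = -5: [3, 1, 1, 1]

Step 1 — from the characteristic polynomial, algebraic multiplicity of λ = -5 is 6. From dim ker(A − (-5)·I) = 4, there are exactly 4 Jordan blocks for λ = -5.
Step 2 — from the minimal polynomial, the factor (x + 5)^3 tells us the largest block for λ = -5 has size 3.
Step 3 — with total size 6, 4 blocks, and largest block 3, the block sizes (in nonincreasing order) are [3, 1, 1, 1].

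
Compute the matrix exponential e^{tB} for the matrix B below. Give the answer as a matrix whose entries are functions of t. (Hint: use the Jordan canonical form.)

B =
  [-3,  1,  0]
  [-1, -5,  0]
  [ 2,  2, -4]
e^{tB} =
  [t*exp(-4*t) + exp(-4*t), t*exp(-4*t), 0]
  [-t*exp(-4*t), -t*exp(-4*t) + exp(-4*t), 0]
  [2*t*exp(-4*t), 2*t*exp(-4*t), exp(-4*t)]

Strategy: write B = P · J · P⁻¹ where J is a Jordan canonical form, so e^{tB} = P · e^{tJ} · P⁻¹, and e^{tJ} can be computed block-by-block.

B has Jordan form
J =
  [-4,  1,  0]
  [ 0, -4,  0]
  [ 0,  0, -4]
(up to reordering of blocks).

Per-block formulas:
  For a 1×1 block at λ = -4: exp(t · [-4]) = [e^(-4t)].
  For a 2×2 Jordan block J_2(-4): exp(t · J_2(-4)) = e^(-4t)·(I + t·N), where N is the 2×2 nilpotent shift.

After assembling e^{tJ} and conjugating by P, we get:

e^{tB} =
  [t*exp(-4*t) + exp(-4*t), t*exp(-4*t), 0]
  [-t*exp(-4*t), -t*exp(-4*t) + exp(-4*t), 0]
  [2*t*exp(-4*t), 2*t*exp(-4*t), exp(-4*t)]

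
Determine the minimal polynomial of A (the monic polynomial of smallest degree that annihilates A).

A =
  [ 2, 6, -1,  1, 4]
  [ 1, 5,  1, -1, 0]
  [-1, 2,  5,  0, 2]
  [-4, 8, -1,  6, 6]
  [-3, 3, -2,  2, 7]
x^3 - 15*x^2 + 75*x - 125

The characteristic polynomial is χ_A(x) = (x - 5)^5, so the eigenvalues are known. The minimal polynomial is
  m_A(x) = Π_λ (x − λ)^{k_λ}
where k_λ is the size of the *largest* Jordan block for λ (equivalently, the smallest k with (A − λI)^k v = 0 for every generalised eigenvector v of λ).

  λ = 5: largest Jordan block has size 3, contributing (x − 5)^3

So m_A(x) = (x - 5)^3 = x^3 - 15*x^2 + 75*x - 125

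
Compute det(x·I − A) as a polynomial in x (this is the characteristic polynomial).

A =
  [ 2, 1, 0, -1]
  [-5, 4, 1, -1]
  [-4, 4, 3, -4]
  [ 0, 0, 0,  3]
x^4 - 12*x^3 + 54*x^2 - 108*x + 81

Expanding det(x·I − A) (e.g. by cofactor expansion or by noting that A is similar to its Jordan form J, which has the same characteristic polynomial as A) gives
  χ_A(x) = x^4 - 12*x^3 + 54*x^2 - 108*x + 81
which factors as (x - 3)^4. The eigenvalues (with algebraic multiplicities) are λ = 3 with multiplicity 4.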